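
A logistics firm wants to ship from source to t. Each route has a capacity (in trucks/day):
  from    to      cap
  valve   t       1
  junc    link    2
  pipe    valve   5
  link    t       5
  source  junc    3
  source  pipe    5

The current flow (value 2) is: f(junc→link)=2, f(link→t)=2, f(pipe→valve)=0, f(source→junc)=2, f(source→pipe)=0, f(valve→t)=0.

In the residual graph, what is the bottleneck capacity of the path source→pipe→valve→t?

Residual capacities along the path: source→pipe: 5, pipe→valve: 5, valve→t: 1.
Minimum is 1.

1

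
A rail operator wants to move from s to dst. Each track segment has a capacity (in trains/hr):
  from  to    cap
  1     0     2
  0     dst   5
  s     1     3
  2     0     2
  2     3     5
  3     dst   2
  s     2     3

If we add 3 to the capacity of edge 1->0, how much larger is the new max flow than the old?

Original max flow = 5.
After raising cap(1->0), augmenting paths through that edge carry 1 more unit.
New max flow = 6. Increase = 1.

1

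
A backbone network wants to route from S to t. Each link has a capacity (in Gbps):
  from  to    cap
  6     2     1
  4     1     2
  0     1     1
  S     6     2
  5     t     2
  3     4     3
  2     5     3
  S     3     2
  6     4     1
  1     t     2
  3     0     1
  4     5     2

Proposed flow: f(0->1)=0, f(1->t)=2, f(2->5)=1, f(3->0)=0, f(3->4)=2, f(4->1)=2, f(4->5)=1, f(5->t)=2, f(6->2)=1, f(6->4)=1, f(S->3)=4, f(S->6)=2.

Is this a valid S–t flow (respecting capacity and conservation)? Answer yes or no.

Capacity violated on S->3: flow 4 > capacity 2.

No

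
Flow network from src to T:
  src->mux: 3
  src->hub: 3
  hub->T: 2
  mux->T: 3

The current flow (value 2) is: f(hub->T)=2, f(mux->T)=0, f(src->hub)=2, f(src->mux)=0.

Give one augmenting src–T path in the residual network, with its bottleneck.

Residual along src->mux->T: src->mux: 3, mux->T: 3.
Bottleneck = min = 3.

src->mux->T, bottleneck 3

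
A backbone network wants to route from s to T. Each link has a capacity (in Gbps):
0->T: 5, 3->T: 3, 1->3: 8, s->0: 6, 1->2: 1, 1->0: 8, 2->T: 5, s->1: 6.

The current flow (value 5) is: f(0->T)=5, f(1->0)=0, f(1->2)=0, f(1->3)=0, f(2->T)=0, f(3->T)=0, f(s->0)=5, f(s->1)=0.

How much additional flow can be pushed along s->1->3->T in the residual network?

Residual capacities along the path: s->1: 6, 1->3: 8, 3->T: 3.
Minimum is 3.

3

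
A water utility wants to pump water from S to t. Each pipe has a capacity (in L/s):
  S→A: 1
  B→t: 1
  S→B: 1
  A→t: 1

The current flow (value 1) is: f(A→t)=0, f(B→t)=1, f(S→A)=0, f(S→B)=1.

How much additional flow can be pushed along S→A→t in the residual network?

Residual capacities along the path: S→A: 1, A→t: 1.
Minimum is 1.

1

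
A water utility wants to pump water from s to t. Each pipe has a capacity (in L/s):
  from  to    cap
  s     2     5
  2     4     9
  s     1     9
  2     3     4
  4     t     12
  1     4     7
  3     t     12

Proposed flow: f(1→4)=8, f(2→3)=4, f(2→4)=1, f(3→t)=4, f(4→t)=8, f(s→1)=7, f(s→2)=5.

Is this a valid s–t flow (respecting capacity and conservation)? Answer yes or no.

Capacity violated on 1→4: flow 8 > capacity 7.

No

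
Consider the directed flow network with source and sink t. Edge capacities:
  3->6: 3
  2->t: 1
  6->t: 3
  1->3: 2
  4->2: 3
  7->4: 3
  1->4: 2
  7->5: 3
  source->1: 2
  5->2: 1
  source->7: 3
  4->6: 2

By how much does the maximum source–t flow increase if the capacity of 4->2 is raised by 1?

0

Original max flow = 4.
Edge 4->2 does not cross the min cut (source side {1, 2, 3, 4, 5, 6, 7, source}), so extra capacity there cannot help.
New max flow = 4. Increase = 0.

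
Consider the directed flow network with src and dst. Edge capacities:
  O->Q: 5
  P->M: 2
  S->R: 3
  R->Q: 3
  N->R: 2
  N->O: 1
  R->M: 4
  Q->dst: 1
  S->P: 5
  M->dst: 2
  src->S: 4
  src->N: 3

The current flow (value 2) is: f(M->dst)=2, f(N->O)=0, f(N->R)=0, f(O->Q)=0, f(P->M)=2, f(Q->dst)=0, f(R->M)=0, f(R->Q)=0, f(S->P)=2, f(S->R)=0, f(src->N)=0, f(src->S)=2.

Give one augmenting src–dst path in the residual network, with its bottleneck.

src->S->R->Q->dst, bottleneck 1

Residual along src->S->R->Q->dst: src->S: 2, S->R: 3, R->Q: 3, Q->dst: 1.
Bottleneck = min = 1.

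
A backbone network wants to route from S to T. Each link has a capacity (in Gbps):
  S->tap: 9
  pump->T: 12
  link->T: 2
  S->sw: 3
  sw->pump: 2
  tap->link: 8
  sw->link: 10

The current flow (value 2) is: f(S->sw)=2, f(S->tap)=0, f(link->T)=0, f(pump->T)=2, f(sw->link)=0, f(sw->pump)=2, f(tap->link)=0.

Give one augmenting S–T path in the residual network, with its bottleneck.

S->sw->link->T, bottleneck 1

Residual along S->sw->link->T: S->sw: 1, sw->link: 10, link->T: 2.
Bottleneck = min = 1.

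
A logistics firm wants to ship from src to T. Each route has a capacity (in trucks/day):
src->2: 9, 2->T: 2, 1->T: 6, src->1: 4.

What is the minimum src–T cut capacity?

6

Max flow = 6 (via 2 augmenting paths).
In the residual at optimum, the set reachable from src is {2, src}.
Cut edges: src->1 (cap 4), 2->T (cap 2). Sum = 6.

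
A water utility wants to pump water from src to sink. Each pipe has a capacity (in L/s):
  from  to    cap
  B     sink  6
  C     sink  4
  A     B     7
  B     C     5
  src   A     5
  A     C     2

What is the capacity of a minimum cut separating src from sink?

Max flow = 5 (via 1 augmenting path).
In the residual at optimum, the set reachable from src is {src}.
Cut edges: src→A (cap 5). Sum = 5.

5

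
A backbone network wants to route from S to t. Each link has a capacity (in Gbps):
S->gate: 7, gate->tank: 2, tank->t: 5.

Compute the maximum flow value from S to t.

Augment S->gate->tank->t: bottleneck 2. Total 2.
No augmenting path remains in the residual graph.

2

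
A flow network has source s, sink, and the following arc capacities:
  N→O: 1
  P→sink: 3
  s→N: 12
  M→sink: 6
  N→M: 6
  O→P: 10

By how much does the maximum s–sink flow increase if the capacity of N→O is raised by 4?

Original max flow = 7.
After raising cap(N→O), augmenting paths through that edge carry 2 more units.
New max flow = 9. Increase = 2.

2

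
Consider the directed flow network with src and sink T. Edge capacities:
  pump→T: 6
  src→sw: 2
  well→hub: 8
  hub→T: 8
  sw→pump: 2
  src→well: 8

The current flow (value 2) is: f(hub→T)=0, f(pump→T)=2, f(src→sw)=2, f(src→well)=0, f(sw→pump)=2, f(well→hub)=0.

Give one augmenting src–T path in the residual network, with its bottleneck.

Residual along src→well→hub→T: src→well: 8, well→hub: 8, hub→T: 8.
Bottleneck = min = 8.

src→well→hub→T, bottleneck 8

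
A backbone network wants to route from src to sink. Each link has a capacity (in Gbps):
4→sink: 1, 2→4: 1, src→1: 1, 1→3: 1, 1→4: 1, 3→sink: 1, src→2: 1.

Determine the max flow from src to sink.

2

Augment src→2→4→sink: bottleneck 1. Total 1.
Augment src→1→3→sink: bottleneck 1. Total 2.
No augmenting path remains in the residual graph.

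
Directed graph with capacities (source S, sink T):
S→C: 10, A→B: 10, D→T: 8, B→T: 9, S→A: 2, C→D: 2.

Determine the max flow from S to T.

Augment S→C→D→T: bottleneck 2. Total 2.
Augment S→A→B→T: bottleneck 2. Total 4.
No augmenting path remains in the residual graph.

4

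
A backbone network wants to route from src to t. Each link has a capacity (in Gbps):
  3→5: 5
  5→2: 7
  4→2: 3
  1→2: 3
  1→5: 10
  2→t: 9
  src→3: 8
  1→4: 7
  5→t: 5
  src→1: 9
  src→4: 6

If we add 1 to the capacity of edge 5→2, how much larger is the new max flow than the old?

Original max flow = 14.
Edge 5→2 does not cross the min cut (source side {1, 2, 3, 4, 5, src}), so extra capacity there cannot help.
New max flow = 14. Increase = 0.

0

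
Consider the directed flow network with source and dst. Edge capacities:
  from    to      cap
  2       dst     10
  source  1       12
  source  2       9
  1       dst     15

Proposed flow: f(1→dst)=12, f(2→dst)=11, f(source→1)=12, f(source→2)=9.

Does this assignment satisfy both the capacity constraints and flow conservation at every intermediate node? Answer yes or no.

Capacity violated on 2→dst: flow 11 > capacity 10.

No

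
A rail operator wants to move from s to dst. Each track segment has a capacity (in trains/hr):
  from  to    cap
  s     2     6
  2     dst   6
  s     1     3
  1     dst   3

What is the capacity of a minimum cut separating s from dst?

9

Max flow = 9 (via 2 augmenting paths).
In the residual at optimum, the set reachable from s is {s}.
Cut edges: s->1 (cap 3), s->2 (cap 6). Sum = 9.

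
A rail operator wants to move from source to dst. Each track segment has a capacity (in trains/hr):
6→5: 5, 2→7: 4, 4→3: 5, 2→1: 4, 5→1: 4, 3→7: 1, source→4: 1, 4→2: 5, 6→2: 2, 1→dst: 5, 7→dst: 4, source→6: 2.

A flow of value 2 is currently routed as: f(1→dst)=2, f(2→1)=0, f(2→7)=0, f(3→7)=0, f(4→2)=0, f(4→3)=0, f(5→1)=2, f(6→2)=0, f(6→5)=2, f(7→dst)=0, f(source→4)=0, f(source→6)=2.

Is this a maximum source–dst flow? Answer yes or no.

Residual path source→4→2→1→dst has bottleneck 1 > 0.
Pushing 1 along it raises the flow to 3, so the given flow is not maximum.

No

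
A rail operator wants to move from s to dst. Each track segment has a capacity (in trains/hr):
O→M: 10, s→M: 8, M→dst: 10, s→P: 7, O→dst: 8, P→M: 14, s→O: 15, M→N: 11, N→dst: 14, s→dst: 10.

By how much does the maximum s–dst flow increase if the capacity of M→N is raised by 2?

1

Original max flow = 39.
After raising cap(M→N), augmenting paths through that edge carry 1 more unit.
New max flow = 40. Increase = 1.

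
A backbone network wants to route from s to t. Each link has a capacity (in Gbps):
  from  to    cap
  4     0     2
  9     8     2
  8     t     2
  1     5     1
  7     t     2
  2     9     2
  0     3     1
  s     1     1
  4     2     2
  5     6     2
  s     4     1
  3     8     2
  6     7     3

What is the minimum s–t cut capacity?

2

Max flow = 2 (via 2 augmenting paths).
In the residual at optimum, the set reachable from s is {s}.
Cut edges: s->1 (cap 1), s->4 (cap 1). Sum = 2.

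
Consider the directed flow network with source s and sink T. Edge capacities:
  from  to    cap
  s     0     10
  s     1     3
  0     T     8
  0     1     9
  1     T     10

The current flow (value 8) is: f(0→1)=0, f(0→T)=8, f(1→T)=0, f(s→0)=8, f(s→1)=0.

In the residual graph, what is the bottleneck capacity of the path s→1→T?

3

Residual capacities along the path: s→1: 3, 1→T: 10.
Minimum is 3.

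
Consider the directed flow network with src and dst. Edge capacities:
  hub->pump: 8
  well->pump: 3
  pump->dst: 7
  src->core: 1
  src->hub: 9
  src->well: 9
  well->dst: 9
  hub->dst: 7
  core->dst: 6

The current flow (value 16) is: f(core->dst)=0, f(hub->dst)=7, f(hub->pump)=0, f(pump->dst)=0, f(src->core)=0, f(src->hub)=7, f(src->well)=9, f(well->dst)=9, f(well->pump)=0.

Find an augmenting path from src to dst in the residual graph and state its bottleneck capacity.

Residual along src->core->dst: src->core: 1, core->dst: 6.
Bottleneck = min = 1.

src->core->dst, bottleneck 1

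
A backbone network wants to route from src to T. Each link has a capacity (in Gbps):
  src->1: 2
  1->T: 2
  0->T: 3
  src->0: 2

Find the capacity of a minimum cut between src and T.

Max flow = 4 (via 2 augmenting paths).
In the residual at optimum, the set reachable from src is {src}.
Cut edges: src->0 (cap 2), src->1 (cap 2). Sum = 4.

4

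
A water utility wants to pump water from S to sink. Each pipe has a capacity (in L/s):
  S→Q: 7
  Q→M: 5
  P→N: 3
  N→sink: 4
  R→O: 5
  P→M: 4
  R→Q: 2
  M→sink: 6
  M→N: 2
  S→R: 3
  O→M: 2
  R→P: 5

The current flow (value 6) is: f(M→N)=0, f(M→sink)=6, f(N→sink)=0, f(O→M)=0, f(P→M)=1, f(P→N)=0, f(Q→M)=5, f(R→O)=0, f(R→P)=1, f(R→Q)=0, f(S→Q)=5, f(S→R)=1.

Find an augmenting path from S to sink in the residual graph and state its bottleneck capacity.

Residual along S→R→P→N→sink: S→R: 2, R→P: 4, P→N: 3, N→sink: 4.
Bottleneck = min = 2.

S→R→P→N→sink, bottleneck 2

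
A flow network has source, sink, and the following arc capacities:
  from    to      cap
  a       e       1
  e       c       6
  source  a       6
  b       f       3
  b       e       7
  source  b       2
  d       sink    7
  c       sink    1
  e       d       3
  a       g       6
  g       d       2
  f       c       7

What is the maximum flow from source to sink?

Augment source->a->g->d->sink: bottleneck 2. Total 2.
Augment source->a->e->d->sink: bottleneck 1. Total 3.
Augment source->b->e->d->sink: bottleneck 2. Total 5.
No augmenting path remains in the residual graph.

5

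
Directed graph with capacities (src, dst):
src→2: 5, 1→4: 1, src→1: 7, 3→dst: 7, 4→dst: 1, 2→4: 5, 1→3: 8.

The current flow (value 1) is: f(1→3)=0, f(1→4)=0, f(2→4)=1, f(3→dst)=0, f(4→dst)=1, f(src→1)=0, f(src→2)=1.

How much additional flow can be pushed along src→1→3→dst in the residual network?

Residual capacities along the path: src→1: 7, 1→3: 8, 3→dst: 7.
Minimum is 7.

7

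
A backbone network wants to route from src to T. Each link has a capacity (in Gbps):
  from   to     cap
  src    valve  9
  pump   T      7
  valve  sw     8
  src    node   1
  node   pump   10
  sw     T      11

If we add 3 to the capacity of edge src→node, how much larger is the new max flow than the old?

Original max flow = 9.
After raising cap(src→node), augmenting paths through that edge carry 3 more units.
New max flow = 12. Increase = 3.

3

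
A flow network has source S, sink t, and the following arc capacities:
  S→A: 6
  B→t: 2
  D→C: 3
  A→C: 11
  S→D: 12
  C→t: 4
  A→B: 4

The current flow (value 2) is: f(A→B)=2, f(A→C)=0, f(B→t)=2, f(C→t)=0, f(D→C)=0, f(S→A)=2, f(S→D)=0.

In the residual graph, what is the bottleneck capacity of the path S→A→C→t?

4

Residual capacities along the path: S→A: 4, A→C: 11, C→t: 4.
Minimum is 4.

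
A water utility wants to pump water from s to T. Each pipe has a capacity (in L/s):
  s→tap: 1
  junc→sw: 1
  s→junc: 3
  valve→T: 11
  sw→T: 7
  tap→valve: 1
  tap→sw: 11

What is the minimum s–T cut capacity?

Max flow = 2 (via 2 augmenting paths).
In the residual at optimum, the set reachable from s is {junc, s}.
Cut edges: s→tap (cap 1), junc→sw (cap 1). Sum = 2.

2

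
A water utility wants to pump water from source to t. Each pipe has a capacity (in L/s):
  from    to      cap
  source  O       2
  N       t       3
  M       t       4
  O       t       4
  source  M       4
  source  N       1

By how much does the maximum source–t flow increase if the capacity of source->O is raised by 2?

2

Original max flow = 7.
After raising cap(source->O), augmenting paths through that edge carry 2 more units.
New max flow = 9. Increase = 2.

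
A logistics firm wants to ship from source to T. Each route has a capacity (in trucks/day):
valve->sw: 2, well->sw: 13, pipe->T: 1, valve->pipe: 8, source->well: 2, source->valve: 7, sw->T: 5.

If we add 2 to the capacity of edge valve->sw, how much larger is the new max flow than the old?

Original max flow = 5.
After raising cap(valve->sw), augmenting paths through that edge carry 1 more unit.
New max flow = 6. Increase = 1.

1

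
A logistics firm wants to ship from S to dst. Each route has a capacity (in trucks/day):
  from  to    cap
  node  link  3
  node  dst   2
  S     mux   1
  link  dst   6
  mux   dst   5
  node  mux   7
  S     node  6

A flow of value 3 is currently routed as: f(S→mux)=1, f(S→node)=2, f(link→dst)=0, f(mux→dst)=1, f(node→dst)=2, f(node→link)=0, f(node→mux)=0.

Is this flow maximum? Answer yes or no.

Residual path S→node→mux→dst has bottleneck 4 > 0.
Pushing 4 along it raises the flow to 7, so the given flow is not maximum.

No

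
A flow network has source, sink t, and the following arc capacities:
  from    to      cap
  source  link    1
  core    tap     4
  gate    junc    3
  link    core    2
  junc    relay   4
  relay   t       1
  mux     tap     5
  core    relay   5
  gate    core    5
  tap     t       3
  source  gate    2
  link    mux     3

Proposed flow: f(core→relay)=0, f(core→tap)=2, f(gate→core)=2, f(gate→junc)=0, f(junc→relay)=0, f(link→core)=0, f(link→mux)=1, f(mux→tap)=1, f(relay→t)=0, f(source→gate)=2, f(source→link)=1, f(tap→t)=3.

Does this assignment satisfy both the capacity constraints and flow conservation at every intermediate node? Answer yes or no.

Yes

Every edge has 0 ≤ f(e) ≤ cap(e).
At each intermediate node, inflow equals outflow.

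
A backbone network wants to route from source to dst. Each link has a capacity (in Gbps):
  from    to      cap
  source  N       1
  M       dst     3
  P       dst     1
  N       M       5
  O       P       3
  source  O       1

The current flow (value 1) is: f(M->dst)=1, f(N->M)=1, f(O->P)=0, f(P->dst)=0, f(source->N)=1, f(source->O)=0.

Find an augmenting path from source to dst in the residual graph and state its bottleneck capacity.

source->O->P->dst, bottleneck 1

Residual along source->O->P->dst: source->O: 1, O->P: 3, P->dst: 1.
Bottleneck = min = 1.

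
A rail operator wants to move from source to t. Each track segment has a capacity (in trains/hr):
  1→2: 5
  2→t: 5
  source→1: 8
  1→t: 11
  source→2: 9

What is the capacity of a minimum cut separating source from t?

13

Max flow = 13 (via 2 augmenting paths).
In the residual at optimum, the set reachable from source is {2, source}.
Cut edges: source→1 (cap 8), 2→t (cap 5). Sum = 13.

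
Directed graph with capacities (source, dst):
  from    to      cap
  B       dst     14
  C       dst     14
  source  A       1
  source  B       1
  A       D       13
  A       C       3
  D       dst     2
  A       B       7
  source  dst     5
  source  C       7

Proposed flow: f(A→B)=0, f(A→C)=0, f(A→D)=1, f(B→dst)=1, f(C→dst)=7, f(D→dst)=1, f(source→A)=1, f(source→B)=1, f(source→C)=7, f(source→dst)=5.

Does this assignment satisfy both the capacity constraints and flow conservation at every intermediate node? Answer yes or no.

Every edge has 0 ≤ f(e) ≤ cap(e).
At each intermediate node, inflow equals outflow.

Yes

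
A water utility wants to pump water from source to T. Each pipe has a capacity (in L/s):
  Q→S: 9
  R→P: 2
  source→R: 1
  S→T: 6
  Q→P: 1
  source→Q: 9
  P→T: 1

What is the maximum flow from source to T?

Augment source→Q→S→T: bottleneck 6. Total 6.
Augment source→Q→P→T: bottleneck 1. Total 7.
No augmenting path remains in the residual graph.

7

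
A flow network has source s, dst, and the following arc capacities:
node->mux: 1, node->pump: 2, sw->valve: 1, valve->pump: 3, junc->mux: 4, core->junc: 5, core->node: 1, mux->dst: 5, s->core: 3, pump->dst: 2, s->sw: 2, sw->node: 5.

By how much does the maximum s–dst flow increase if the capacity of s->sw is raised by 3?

1

Original max flow = 5.
After raising cap(s->sw), augmenting paths through that edge carry 1 more unit.
New max flow = 6. Increase = 1.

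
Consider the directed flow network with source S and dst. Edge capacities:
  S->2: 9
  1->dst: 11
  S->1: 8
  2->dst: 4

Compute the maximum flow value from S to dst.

Augment S->2->dst: bottleneck 4. Total 4.
Augment S->1->dst: bottleneck 8. Total 12.
No augmenting path remains in the residual graph.

12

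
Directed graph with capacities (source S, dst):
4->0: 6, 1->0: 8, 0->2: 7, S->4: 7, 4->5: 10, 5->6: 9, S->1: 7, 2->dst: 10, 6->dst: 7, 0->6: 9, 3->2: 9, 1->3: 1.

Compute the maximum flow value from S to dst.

Augment S->1->3->2->dst: bottleneck 1. Total 1.
Augment S->1->0->2->dst: bottleneck 6. Total 7.
Augment S->4->0->2->dst: bottleneck 1. Total 8.
Augment S->4->0->6->dst: bottleneck 5. Total 13.
Augment S->4->5->6->dst: bottleneck 1. Total 14.
No augmenting path remains in the residual graph.

14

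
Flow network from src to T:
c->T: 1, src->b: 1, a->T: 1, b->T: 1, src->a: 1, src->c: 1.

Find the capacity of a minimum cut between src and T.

3

Max flow = 3 (via 3 augmenting paths).
In the residual at optimum, the set reachable from src is {src}.
Cut edges: src->b (cap 1), src->a (cap 1), src->c (cap 1). Sum = 3.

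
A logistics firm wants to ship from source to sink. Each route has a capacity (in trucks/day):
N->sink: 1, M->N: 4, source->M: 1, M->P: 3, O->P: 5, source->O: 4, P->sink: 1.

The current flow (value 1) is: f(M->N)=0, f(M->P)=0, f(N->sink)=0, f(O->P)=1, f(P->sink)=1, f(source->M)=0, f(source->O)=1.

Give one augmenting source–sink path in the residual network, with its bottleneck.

Residual along source->M->N->sink: source->M: 1, M->N: 4, N->sink: 1.
Bottleneck = min = 1.

source->M->N->sink, bottleneck 1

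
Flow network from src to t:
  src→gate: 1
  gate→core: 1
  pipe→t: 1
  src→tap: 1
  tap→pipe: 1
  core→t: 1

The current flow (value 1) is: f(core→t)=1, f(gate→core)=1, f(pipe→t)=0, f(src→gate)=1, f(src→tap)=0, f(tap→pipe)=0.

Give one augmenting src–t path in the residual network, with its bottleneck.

src→tap→pipe→t, bottleneck 1

Residual along src→tap→pipe→t: src→tap: 1, tap→pipe: 1, pipe→t: 1.
Bottleneck = min = 1.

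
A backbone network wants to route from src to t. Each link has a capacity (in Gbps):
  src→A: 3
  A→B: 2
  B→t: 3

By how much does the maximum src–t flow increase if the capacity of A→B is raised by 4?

1

Original max flow = 2.
After raising cap(A→B), augmenting paths through that edge carry 1 more unit.
New max flow = 3. Increase = 1.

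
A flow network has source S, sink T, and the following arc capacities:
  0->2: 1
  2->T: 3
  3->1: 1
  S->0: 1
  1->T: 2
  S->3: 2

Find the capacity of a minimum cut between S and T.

Max flow = 2 (via 2 augmenting paths).
In the residual at optimum, the set reachable from S is {3, S}.
Cut edges: 3->1 (cap 1), S->0 (cap 1). Sum = 2.

2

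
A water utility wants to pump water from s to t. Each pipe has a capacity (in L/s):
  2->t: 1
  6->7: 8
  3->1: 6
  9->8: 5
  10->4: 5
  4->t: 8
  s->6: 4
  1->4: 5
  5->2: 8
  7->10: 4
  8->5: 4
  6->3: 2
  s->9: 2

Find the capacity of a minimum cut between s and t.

5

Max flow = 5 (via 2 augmenting paths).
In the residual at optimum, the set reachable from s is {2, 5, 8, 9, s}.
Cut edges: s->6 (cap 4), 2->t (cap 1). Sum = 5.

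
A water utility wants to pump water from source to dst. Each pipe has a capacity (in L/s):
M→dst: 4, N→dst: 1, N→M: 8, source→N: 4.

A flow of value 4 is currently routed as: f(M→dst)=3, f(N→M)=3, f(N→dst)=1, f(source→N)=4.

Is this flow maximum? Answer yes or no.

Yes

Residual reachable from source: {source}; dst is not reachable.
Saturated cut: source→N with total capacity 4 = current flow value. Flow is maximum.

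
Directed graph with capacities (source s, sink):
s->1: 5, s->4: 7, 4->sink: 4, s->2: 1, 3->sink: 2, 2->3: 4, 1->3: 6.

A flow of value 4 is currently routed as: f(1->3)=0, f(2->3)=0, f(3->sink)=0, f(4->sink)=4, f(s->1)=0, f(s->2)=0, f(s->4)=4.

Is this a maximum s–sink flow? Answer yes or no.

Residual path s->1->3->sink has bottleneck 2 > 0.
Pushing 2 along it raises the flow to 6, so the given flow is not maximum.

No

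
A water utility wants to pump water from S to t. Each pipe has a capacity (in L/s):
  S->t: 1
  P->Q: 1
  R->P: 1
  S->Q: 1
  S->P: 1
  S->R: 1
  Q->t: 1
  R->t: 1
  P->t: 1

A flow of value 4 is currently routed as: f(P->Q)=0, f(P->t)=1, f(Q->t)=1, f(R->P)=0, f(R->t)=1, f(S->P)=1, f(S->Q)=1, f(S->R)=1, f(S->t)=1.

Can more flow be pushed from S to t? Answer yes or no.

No

Residual reachable from S: {S}; t is not reachable.
Saturated cut: S->R, S->P, S->Q, S->t with total capacity 4 = current flow value. Flow is maximum.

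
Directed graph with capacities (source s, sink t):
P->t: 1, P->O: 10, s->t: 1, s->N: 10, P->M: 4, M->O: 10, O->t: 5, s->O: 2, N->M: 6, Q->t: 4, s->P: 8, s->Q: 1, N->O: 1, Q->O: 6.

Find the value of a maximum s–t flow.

8

Augment s->t: bottleneck 1. Total 1.
Augment s->P->t: bottleneck 1. Total 2.
Augment s->Q->t: bottleneck 1. Total 3.
Augment s->O->t: bottleneck 2. Total 5.
Augment s->P->O->t: bottleneck 3. Total 8.
No augmenting path remains in the residual graph.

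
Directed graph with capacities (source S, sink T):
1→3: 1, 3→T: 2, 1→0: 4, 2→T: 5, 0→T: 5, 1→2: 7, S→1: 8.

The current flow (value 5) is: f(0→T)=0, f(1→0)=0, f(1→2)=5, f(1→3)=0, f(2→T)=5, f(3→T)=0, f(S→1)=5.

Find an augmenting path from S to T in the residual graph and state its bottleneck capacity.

Residual along S→1→0→T: S→1: 3, 1→0: 4, 0→T: 5.
Bottleneck = min = 3.

S→1→0→T, bottleneck 3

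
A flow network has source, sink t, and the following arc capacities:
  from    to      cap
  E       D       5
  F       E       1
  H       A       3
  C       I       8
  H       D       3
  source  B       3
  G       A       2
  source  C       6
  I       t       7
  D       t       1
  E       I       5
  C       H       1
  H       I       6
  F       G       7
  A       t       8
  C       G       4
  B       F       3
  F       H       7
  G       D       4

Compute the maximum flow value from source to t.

9

Augment source->C->I->t: bottleneck 6. Total 6.
Augment source->B->F->H->I->t: bottleneck 1. Total 7.
Augment source->B->F->H->A->t: bottleneck 2. Total 9.
No augmenting path remains in the residual graph.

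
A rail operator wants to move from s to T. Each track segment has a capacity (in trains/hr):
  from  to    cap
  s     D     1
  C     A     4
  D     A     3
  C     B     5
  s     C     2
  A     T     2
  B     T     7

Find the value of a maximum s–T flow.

3

Augment s→C→B→T: bottleneck 2. Total 2.
Augment s→D→A→T: bottleneck 1. Total 3.
No augmenting path remains in the residual graph.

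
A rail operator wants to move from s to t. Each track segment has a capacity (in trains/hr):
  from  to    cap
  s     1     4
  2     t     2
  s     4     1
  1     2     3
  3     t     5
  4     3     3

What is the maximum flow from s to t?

Augment s->4->3->t: bottleneck 1. Total 1.
Augment s->1->2->t: bottleneck 2. Total 3.
No augmenting path remains in the residual graph.

3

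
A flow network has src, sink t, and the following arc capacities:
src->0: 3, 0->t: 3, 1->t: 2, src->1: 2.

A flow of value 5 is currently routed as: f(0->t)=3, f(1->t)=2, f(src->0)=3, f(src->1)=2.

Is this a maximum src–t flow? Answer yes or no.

Residual reachable from src: {src}; t is not reachable.
Saturated cut: src->0, src->1 with total capacity 5 = current flow value. Flow is maximum.

Yes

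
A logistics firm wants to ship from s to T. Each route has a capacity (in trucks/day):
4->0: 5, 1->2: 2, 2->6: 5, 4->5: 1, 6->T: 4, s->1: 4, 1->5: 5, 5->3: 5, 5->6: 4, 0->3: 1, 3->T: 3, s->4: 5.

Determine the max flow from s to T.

6

Augment s->1->2->6->T: bottleneck 2. Total 2.
Augment s->1->5->6->T: bottleneck 2. Total 4.
Augment s->4->5->3->T: bottleneck 1. Total 5.
Augment s->4->0->3->T: bottleneck 1. Total 6.
No augmenting path remains in the residual graph.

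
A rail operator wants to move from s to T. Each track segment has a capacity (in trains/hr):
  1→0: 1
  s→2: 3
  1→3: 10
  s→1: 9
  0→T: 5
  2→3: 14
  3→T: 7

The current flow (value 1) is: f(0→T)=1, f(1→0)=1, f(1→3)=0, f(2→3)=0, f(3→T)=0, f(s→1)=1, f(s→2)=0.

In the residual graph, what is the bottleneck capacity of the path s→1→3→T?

Residual capacities along the path: s→1: 8, 1→3: 10, 3→T: 7.
Minimum is 7.

7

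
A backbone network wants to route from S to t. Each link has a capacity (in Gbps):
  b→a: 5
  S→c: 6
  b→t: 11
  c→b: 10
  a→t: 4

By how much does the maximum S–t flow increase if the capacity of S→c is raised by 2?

Original max flow = 6.
After raising cap(S→c), augmenting paths through that edge carry 2 more units.
New max flow = 8. Increase = 2.

2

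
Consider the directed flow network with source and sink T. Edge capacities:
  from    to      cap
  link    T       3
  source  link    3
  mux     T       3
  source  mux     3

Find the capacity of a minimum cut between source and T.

6

Max flow = 6 (via 2 augmenting paths).
In the residual at optimum, the set reachable from source is {source}.
Cut edges: source→mux (cap 3), source→link (cap 3). Sum = 6.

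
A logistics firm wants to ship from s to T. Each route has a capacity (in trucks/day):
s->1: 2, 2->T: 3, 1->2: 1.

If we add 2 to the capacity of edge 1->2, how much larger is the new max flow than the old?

1

Original max flow = 1.
After raising cap(1->2), augmenting paths through that edge carry 1 more unit.
New max flow = 2. Increase = 1.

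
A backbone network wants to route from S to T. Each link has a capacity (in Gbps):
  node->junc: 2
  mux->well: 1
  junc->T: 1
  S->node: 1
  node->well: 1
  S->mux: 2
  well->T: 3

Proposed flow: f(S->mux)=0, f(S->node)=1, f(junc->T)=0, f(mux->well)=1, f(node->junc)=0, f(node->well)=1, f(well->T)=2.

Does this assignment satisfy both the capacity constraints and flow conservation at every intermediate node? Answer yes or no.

Conservation fails at mux: inflow 0 ≠ outflow 1.

No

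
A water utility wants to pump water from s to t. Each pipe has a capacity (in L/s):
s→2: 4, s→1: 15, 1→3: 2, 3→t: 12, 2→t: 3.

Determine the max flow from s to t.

5

Augment s→2→t: bottleneck 3. Total 3.
Augment s→1→3→t: bottleneck 2. Total 5.
No augmenting path remains in the residual graph.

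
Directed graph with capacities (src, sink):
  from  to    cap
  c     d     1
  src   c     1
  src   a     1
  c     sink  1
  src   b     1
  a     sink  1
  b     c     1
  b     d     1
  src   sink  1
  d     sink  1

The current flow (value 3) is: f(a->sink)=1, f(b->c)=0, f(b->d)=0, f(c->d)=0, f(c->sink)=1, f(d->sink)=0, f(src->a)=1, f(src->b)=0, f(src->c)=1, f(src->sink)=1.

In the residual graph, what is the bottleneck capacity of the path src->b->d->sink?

1

Residual capacities along the path: src->b: 1, b->d: 1, d->sink: 1.
Minimum is 1.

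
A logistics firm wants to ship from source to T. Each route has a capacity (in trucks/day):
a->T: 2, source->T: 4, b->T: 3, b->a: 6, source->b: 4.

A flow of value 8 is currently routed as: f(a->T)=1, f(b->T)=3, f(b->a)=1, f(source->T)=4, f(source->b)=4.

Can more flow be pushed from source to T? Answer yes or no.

No

Residual reachable from source: {source}; T is not reachable.
Saturated cut: source->b, source->T with total capacity 8 = current flow value. Flow is maximum.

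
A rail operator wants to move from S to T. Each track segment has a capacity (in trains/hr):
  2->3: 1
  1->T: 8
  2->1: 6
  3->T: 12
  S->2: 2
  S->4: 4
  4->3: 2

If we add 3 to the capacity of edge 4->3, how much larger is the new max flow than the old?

Original max flow = 4.
After raising cap(4->3), augmenting paths through that edge carry 2 more units.
New max flow = 6. Increase = 2.

2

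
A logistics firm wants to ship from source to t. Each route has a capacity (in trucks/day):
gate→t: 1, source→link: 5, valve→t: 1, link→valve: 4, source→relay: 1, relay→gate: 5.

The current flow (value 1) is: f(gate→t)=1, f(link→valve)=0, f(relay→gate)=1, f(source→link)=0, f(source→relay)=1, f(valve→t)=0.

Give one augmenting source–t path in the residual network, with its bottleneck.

source→link→valve→t, bottleneck 1

Residual along source→link→valve→t: source→link: 5, link→valve: 4, valve→t: 1.
Bottleneck = min = 1.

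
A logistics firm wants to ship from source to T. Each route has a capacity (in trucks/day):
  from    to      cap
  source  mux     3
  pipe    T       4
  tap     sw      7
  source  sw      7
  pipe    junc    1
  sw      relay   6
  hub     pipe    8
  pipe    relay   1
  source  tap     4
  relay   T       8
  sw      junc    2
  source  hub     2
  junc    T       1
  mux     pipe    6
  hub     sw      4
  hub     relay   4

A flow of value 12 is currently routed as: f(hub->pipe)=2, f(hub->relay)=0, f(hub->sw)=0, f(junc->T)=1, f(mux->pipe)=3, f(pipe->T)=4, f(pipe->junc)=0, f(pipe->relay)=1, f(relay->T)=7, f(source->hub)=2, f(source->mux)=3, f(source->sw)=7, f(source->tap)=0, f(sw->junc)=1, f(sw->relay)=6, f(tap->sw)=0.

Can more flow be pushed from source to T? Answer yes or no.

No

Residual reachable from source: {junc, source, sw, tap}; T is not reachable.
Saturated cut: source->hub, source->mux, sw->relay, junc->T with total capacity 12 = current flow value. Flow is maximum.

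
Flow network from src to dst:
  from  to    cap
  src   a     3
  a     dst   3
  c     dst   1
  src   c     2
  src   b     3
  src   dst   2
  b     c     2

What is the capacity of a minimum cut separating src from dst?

6

Max flow = 6 (via 3 augmenting paths).
In the residual at optimum, the set reachable from src is {b, c, src}.
Cut edges: src→a (cap 3), src→dst (cap 2), c→dst (cap 1). Sum = 6.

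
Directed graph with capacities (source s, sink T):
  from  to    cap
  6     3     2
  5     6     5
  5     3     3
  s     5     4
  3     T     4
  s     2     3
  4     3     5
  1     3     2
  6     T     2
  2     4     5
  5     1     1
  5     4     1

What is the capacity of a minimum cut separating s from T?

6

Max flow = 6 (via 3 augmenting paths).
In the residual at optimum, the set reachable from s is {1, 2, 3, 4, 5, 6, s}.
Cut edges: 6→T (cap 2), 3→T (cap 4). Sum = 6.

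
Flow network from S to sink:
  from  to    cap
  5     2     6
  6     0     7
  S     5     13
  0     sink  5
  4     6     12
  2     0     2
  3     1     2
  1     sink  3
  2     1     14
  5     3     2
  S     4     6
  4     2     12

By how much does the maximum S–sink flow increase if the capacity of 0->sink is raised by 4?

3

Original max flow = 8.
After raising cap(0->sink), augmenting paths through that edge carry 3 more units.
New max flow = 11. Increase = 3.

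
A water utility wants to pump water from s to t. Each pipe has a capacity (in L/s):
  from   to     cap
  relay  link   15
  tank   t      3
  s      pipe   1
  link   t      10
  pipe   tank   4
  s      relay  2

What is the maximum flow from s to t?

3

Augment s->pipe->tank->t: bottleneck 1. Total 1.
Augment s->relay->link->t: bottleneck 2. Total 3.
No augmenting path remains in the residual graph.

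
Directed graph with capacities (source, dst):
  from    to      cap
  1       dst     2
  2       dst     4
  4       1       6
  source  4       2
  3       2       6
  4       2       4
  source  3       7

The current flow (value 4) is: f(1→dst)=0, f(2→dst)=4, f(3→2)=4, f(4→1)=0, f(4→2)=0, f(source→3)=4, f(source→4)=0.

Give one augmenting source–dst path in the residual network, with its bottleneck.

source→4→1→dst, bottleneck 2

Residual along source→4→1→dst: source→4: 2, 4→1: 6, 1→dst: 2.
Bottleneck = min = 2.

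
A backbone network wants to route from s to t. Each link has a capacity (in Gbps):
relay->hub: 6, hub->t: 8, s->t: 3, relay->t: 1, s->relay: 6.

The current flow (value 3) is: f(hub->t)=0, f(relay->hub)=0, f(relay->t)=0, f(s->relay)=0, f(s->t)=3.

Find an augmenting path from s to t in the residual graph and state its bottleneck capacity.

Residual along s->relay->t: s->relay: 6, relay->t: 1.
Bottleneck = min = 1.

s->relay->t, bottleneck 1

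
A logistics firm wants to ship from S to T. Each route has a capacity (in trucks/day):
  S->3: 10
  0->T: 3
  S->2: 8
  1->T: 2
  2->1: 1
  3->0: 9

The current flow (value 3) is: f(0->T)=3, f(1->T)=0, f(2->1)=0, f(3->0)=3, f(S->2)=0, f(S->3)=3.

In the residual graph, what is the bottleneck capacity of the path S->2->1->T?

1

Residual capacities along the path: S->2: 8, 2->1: 1, 1->T: 2.
Minimum is 1.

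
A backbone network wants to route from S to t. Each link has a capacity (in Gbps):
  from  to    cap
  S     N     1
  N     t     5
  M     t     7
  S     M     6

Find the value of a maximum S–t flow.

Augment S->M->t: bottleneck 6. Total 6.
Augment S->N->t: bottleneck 1. Total 7.
No augmenting path remains in the residual graph.

7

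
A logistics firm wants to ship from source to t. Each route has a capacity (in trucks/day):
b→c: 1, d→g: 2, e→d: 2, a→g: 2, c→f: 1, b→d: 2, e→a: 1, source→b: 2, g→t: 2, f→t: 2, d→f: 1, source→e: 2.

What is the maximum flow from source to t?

Augment source→b→c→f→t: bottleneck 1. Total 1.
Augment source→b→d→f→t: bottleneck 1. Total 2.
Augment source→e→d→g→t: bottleneck 2. Total 4.
No augmenting path remains in the residual graph.

4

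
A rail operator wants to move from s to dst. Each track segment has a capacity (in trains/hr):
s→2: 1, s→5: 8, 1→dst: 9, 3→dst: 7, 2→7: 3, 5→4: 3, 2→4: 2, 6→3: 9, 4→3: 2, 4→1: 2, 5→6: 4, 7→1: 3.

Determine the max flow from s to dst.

Augment s→2→7→1→dst: bottleneck 1. Total 1.
Augment s→5→4→1→dst: bottleneck 2. Total 3.
Augment s→5→4→3→dst: bottleneck 1. Total 4.
Augment s→5→6→3→dst: bottleneck 4. Total 8.
No augmenting path remains in the residual graph.

8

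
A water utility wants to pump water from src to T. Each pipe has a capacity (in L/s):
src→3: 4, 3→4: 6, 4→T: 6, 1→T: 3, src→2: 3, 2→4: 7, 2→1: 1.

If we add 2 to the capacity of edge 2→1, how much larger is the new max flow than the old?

0

Original max flow = 7.
Edge 2→1 does not cross the min cut (source side {src}), so extra capacity there cannot help.
New max flow = 7. Increase = 0.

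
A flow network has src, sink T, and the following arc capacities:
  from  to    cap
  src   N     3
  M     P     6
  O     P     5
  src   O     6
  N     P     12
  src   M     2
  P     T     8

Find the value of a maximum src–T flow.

Augment src->N->P->T: bottleneck 3. Total 3.
Augment src->M->P->T: bottleneck 2. Total 5.
Augment src->O->P->T: bottleneck 3. Total 8.
No augmenting path remains in the residual graph.

8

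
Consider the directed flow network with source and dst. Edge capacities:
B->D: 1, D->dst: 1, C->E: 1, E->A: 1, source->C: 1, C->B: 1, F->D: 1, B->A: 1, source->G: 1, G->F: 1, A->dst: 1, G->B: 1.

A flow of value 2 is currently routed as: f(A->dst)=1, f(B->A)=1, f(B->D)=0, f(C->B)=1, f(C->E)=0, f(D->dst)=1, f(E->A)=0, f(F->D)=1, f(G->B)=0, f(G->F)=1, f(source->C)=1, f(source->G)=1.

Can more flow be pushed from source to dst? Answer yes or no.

No

Residual reachable from source: {source}; dst is not reachable.
Saturated cut: source->G, source->C with total capacity 2 = current flow value. Flow is maximum.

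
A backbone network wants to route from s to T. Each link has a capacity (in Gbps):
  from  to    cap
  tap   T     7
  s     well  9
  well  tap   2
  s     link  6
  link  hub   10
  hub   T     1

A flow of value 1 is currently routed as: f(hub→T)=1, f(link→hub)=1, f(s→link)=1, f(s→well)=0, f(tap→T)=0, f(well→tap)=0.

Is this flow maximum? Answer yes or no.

No

Residual path s→well→tap→T has bottleneck 2 > 0.
Pushing 2 along it raises the flow to 3, so the given flow is not maximum.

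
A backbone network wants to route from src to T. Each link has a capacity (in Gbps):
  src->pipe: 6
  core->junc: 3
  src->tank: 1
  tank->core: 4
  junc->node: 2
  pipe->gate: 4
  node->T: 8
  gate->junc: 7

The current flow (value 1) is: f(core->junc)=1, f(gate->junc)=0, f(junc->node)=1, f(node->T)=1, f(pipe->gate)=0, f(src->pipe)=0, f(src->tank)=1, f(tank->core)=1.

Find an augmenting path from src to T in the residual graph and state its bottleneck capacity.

Residual along src->pipe->gate->junc->node->T: src->pipe: 6, pipe->gate: 4, gate->junc: 7, junc->node: 1, node->T: 7.
Bottleneck = min = 1.

src->pipe->gate->junc->node->T, bottleneck 1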